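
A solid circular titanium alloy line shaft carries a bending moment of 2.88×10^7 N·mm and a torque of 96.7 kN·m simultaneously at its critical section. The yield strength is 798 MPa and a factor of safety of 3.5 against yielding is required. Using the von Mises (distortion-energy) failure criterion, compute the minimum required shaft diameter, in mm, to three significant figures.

σ_allow = σ_y/n = 798/3.5 = 228.0 MPa.
For a solid shaft σ_b = 32M/(πd³) and τ = 16T/(πd³), so the von Mises stress is σ' = (16/πd³)·√(4M²+3T²).
√(4M²+3T²) = √(4×(2.880×10^7)² + 3×(9.670×10^7)²) = 1.771×10^8 N·mm.
d³ = 16×1.771×10^8/(π×228.0) = 3.956×10^6 mm³.
d = 158.2 mm.

d = 158 mm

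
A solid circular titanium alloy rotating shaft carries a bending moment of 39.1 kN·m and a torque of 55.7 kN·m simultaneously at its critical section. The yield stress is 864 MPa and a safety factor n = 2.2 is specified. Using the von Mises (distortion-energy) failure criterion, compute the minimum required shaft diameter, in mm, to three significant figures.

d = 117 mm

σ_allow = σ_y/n = 864/2.2 = 392.7 MPa.
For a solid shaft σ_b = 32M/(πd³) and τ = 16T/(πd³), so the von Mises stress is σ' = (16/πd³)·√(4M²+3T²).
√(4M²+3T²) = √(4×(3.910×10^7)² + 3×(5.570×10^7)²) = 1.242×10^8 N·mm.
d³ = 16×1.242×10^8/(π×392.7) = 1.610×10^6 mm³.
d = 117.2 mm.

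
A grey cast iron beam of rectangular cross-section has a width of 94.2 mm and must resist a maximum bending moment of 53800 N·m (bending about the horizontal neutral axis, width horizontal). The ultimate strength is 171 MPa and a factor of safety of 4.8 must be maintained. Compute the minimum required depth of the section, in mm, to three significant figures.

σ_allow = 171/4.8 = 35.62 MPa.
For a rectangular section σ = 6M/(bh²), so h² = 6M/(b σ_allow) = 6×5.3800×10^7/(94.2×35.62) = 96190 mm².
h = 310.1 mm.

h = 310 mm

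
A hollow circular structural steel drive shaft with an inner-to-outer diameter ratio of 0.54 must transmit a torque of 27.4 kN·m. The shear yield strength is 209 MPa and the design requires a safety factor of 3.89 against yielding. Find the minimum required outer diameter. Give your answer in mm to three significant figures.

τ_allow = 209/3.89 = 53.73 MPa.
For a hollow shaft τ = 16T/[πd_o³(1−k⁴)] with k = 0.54, so 1−k⁴ = 0.9150.
d_o³ = 16T/[π τ_allow (1−k⁴)] = 16×2.7400×10^7/(π×53.73×0.9150) = 2.839×10^6 mm³.
d_o = 141.6 mm.

d_o = 142 mm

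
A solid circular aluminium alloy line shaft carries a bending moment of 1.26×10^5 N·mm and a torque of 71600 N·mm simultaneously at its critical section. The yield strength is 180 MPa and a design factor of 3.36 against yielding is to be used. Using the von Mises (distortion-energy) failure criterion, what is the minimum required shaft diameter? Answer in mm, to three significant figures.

σ_allow = σ_y/n = 180/3.36 = 53.57 MPa.
For a solid shaft σ_b = 32M/(πd³) and τ = 16T/(πd³), so the von Mises stress is σ' = (16/πd³)·√(4M²+3T²).
√(4M²+3T²) = √(4×(126000)² + 3×(71600)²) = 280900 N·mm.
d³ = 16×280900/(π×53.57) = 26700 mm³.
d = 29.89 mm.

d = 29.9 mm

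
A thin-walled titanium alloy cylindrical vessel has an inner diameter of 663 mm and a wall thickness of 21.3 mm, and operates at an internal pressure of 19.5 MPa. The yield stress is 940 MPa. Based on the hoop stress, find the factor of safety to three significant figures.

n = 3.10

σ_h = pD/(2t) = 19.5×663/(2×21.3) = 303.5 MPa.
n = 940/303.5 = 3.097.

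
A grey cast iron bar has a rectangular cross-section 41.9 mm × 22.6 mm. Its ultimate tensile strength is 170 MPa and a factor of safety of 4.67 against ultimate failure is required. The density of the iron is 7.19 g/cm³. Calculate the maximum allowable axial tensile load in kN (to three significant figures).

σ_allow = 170/4.67 = 36.40 MPa.
A = 41.9×22.6 = 946.9 mm².
F_allow = σ_allow × A = 36.40×946.9 = 34470 N.

F_allow = 34.5 kN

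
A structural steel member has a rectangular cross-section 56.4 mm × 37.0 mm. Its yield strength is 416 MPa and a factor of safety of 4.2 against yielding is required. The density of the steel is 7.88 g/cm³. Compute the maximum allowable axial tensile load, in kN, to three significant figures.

F_allow = 207 kN

σ_allow = 416/4.2 = 99.05 MPa.
A = 56.4×37.0 = 2087 mm².
F_allow = σ_allow × A = 99.05×2087 = 206700 N.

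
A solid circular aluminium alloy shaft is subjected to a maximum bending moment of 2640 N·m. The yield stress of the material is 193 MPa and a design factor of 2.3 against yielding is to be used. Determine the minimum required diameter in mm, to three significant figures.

σ_allow = 193/2.3 = 83.91 MPa.
For a solid circular section σ = 32M/(πd³), so d³ = 32M/(π σ_allow) = 32×2640000/(π×83.91) = 320500 mm³.
d = 68.43 mm.

d = 68.4 mm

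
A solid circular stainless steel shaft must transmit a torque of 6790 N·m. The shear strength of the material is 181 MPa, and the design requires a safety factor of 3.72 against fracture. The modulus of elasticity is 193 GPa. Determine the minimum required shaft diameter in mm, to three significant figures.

Allowable shear stress τ_allow = 181/3.72 = 48.66 MPa.
For a solid shaft τ = 16T/(πd³), so d³ = 16T/(π τ_allow) = 16×6790000/(π×48.66) = 710700 mm³.
d = (710700)^(1/3) = 89.24 mm.

d = 89.2 mm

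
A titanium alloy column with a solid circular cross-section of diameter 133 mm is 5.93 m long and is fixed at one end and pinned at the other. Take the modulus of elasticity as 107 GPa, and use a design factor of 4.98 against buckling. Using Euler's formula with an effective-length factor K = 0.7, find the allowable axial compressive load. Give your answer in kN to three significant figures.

I = πd⁴/64 = π×133⁴/64 = 1.536×10^7 mm⁴.
Effective length L_e = KL = 0.7×5.93 m = 4151 mm.
Euler critical load P_cr = π²EI/L_e² = π²×107000×1.536×10^7/4151² = 941400 N.
P_allow = P_cr/n = 941400/4.98 = 189000 N.

P_allow = 189 kN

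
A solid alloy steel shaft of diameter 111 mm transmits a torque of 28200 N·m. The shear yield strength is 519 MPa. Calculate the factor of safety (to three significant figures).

n = 4.94

τ = 16T/(πd³) = 16×2.8200×10^7/(π×111³) = 105.0 MPa.
n = τ_limit/τ = 519/105.0 = 4.942.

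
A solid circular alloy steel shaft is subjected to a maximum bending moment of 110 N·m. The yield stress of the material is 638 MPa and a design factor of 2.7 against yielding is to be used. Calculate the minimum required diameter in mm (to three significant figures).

d = 16.8 mm

σ_allow = 638/2.7 = 236.3 MPa.
For a solid circular section σ = 32M/(πd³), so d³ = 32M/(π σ_allow) = 32×110000/(π×236.3) = 4742 mm³.
d = 16.80 mm.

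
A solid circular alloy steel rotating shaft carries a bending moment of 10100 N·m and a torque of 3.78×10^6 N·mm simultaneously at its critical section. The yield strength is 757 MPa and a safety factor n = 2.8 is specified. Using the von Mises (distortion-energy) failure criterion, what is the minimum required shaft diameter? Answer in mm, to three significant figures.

d = 73.7 mm

σ_allow = σ_y/n = 757/2.8 = 270.4 MPa.
For a solid shaft σ_b = 32M/(πd³) and τ = 16T/(πd³), so the von Mises stress is σ' = (16/πd³)·√(4M²+3T²).
√(4M²+3T²) = √(4×(1.010×10^7)² + 3×(3.780×10^6)²) = 2.123×10^7 N·mm.
d³ = 16×2.123×10^7/(π×270.4) = 400000 mm³.
d = 73.68 mm.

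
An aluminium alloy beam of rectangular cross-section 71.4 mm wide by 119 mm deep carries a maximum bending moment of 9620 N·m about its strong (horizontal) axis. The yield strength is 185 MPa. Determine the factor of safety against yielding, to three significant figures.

n = 3.24

Section modulus S = bh²/6 = 71.4×119²/6 = 168500 mm³.
σ = M/S = 9620000/168500 = 57.09 MPa.
n = 185/57.09 = 3.241.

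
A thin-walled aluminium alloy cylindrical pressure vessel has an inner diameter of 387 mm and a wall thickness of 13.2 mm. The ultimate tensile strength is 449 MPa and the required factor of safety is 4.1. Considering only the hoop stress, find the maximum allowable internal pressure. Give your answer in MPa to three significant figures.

σ_allow = 449/4.1 = 109.5 MPa.
σ_h = pD/(2t) → p_allow = 2σ_allow t/D = 2×109.5×13.2/387 = 7.471 MPa.

p_allow = 7.47 MPa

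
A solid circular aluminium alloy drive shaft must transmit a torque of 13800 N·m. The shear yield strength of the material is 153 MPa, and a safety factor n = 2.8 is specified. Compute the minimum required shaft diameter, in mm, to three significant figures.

d = 109 mm

Allowable shear stress τ_allow = 153/2.8 = 54.64 MPa.
For a solid shaft τ = 16T/(πd³), so d³ = 16T/(π τ_allow) = 16×1.3800×10^7/(π×54.64) = 1.286×10^6 mm³.
d = (1.286×10^6)^(1/3) = 108.8 mm.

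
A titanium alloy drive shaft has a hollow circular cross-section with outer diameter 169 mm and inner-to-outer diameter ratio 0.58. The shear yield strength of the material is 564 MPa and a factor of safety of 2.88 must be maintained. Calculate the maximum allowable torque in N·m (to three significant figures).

T_allow = 1.65×10^5 N·m

τ_allow = 564/2.88 = 195.8 MPa.
For a hollow shaft T_allow = τ_allow·πd_o³(1−k⁴)/16 with 1−k⁴ = 0.8868, so πd_o³(1−k⁴)/16 = 840500 mm³.
T_allow = 195.8×840500 = 1.646×10^8 N·mm = 164600 N·m.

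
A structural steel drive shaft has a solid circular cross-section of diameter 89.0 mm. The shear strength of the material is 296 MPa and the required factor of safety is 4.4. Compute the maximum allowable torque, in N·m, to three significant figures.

T_allow = 9310 N·m

τ_allow = 296/4.4 = 67.27 MPa.
For a solid shaft T_allow = τ_allow·πd³/16; πd³/16 = π×89.0³/16 = 138400 mm³.
T_allow = 67.27×138400 = 9.312×10^6 N·mm = 9312 N·m.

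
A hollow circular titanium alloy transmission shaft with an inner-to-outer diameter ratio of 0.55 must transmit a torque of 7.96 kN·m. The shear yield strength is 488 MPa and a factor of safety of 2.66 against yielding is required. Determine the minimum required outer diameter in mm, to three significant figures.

d_o = 62.4 mm

τ_allow = 488/2.66 = 183.5 MPa.
For a hollow shaft τ = 16T/[πd_o³(1−k⁴)] with k = 0.55, so 1−k⁴ = 0.9085.
d_o³ = 16T/[π τ_allow (1−k⁴)] = 16×7960000/(π×183.5×0.9085) = 243200 mm³.
d_o = 62.42 mm.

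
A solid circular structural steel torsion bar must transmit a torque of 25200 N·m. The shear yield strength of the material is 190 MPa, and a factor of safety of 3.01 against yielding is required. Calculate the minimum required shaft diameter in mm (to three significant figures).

Allowable shear stress τ_allow = 190/3.01 = 63.12 MPa.
For a solid shaft τ = 16T/(πd³), so d³ = 16T/(π τ_allow) = 16×2.5200×10^7/(π×63.12) = 2.033×10^6 mm³.
d = (2.033×10^6)^(1/3) = 126.7 mm.

d = 127 mm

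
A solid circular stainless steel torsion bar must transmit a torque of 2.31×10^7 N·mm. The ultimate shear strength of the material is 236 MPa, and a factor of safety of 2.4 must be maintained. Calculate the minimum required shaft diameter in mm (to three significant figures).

Allowable shear stress τ_allow = 236/2.4 = 98.33 MPa.
For a solid shaft τ = 16T/(πd³), so d³ = 16T/(π τ_allow) = 16×2.3100×10^7/(π×98.33) = 1.196×10^6 mm³.
d = (1.196×10^6)^(1/3) = 106.2 mm.

d = 106 mm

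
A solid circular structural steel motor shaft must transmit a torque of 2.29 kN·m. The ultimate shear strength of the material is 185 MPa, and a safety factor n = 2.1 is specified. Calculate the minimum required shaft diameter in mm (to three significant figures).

Allowable shear stress τ_allow = 185/2.1 = 88.10 MPa.
For a solid shaft τ = 16T/(πd³), so d³ = 16T/(π τ_allow) = 16×2290000/(π×88.10) = 132400 mm³.
d = (132400)^(1/3) = 50.97 mm.

d = 51.0 mm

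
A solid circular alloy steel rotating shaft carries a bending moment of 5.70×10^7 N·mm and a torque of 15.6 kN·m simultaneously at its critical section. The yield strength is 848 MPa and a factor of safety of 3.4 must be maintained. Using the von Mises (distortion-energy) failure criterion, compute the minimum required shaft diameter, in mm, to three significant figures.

d = 134 mm

σ_allow = σ_y/n = 848/3.4 = 249.4 MPa.
For a solid shaft σ_b = 32M/(πd³) and τ = 16T/(πd³), so the von Mises stress is σ' = (16/πd³)·√(4M²+3T²).
√(4M²+3T²) = √(4×(5.700×10^7)² + 3×(1.560×10^7)²) = 1.172×10^8 N·mm.
d³ = 16×1.172×10^8/(π×249.4) = 2.392×10^6 mm³.
d = 133.7 mm.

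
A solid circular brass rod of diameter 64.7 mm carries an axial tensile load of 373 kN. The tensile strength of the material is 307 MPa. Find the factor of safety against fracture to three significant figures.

A = πd²/4 = 3288 mm².
σ = F/A = 373000/3288 = 113.5 MPa.
n = 307/113.5 = 2.706.

n = 2.71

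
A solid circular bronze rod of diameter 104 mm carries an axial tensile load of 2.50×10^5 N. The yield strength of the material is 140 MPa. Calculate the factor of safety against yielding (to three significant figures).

n = 4.76

A = πd²/4 = 8495 mm².
σ = F/A = 250000/8495 = 29.43 MPa.
n = 140/29.43 = 4.757.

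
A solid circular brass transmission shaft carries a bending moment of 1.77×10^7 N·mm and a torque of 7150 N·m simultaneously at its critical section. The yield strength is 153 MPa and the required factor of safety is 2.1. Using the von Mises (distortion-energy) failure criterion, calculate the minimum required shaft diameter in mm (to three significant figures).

d = 138 mm

σ_allow = σ_y/n = 153/2.1 = 72.86 MPa.
For a solid shaft σ_b = 32M/(πd³) and τ = 16T/(πd³), so the von Mises stress is σ' = (16/πd³)·√(4M²+3T²).
√(4M²+3T²) = √(4×(1.770×10^7)² + 3×(7.150×10^6)²) = 3.750×10^7 N·mm.
d³ = 16×3.750×10^7/(π×72.86) = 2.622×10^6 mm³.
d = 137.9 mm.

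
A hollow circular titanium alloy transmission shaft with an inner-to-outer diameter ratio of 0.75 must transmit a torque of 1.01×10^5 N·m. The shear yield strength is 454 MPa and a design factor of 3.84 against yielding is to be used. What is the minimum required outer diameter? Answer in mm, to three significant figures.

τ_allow = 454/3.84 = 118.2 MPa.
For a hollow shaft τ = 16T/[πd_o³(1−k⁴)] with k = 0.75, so 1−k⁴ = 0.6836.
d_o³ = 16T/[π τ_allow (1−k⁴)] = 16×1.0100×10^8/(π×118.2×0.6836) = 6.365×10^6 mm³.
d_o = 185.3 mm.

d_o = 185 mm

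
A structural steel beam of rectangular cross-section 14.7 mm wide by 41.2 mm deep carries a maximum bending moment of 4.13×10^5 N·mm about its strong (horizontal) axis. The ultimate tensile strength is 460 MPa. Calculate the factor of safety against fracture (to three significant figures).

n = 4.63

Section modulus S = bh²/6 = 14.7×41.2²/6 = 4159 mm³.
σ = M/S = 413000/4159 = 99.31 MPa.
n = 460/99.31 = 4.632.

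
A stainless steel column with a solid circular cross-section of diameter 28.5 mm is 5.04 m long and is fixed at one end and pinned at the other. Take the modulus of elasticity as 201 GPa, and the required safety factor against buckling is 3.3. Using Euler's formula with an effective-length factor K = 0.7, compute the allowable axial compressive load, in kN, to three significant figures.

I = πd⁴/64 = π×28.5⁴/64 = 32390 mm⁴.
Effective length L_e = KL = 0.7×5.04 m = 3528 mm.
Euler critical load P_cr = π²EI/L_e² = π²×201000×32390/3528² = 5162 N.
P_allow = P_cr/n = 5162/3.3 = 1564 N.

P_allow = 1.56 kN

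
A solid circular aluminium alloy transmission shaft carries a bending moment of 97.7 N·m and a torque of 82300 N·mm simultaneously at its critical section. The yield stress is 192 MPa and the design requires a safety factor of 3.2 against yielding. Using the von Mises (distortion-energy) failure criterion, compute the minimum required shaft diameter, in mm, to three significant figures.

d = 27.4 mm

σ_allow = σ_y/n = 192/3.2 = 60.00 MPa.
For a solid shaft σ_b = 32M/(πd³) and τ = 16T/(πd³), so the von Mises stress is σ' = (16/πd³)·√(4M²+3T²).
√(4M²+3T²) = √(4×(97700)² + 3×(82300)²) = 241900 N·mm.
d³ = 16×241900/(π×60.00) = 20530 mm³.
d = 27.38 mm.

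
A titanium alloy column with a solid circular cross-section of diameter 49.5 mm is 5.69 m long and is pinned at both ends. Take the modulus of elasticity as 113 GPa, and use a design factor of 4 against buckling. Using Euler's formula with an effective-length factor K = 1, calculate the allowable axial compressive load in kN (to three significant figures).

P_allow = 2.54 kN

I = πd⁴/64 = π×49.5⁴/64 = 294700 mm⁴.
Effective length L_e = KL = 1×5.69 m = 5690 mm.
Euler critical load P_cr = π²EI/L_e² = π²×113000×294700/5690² = 10150 N.
P_allow = P_cr/n = 10150/4 = 2538 N.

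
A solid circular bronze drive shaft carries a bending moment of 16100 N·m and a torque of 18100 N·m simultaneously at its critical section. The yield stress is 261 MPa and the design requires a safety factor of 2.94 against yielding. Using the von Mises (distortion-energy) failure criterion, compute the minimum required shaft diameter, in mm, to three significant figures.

σ_allow = σ_y/n = 261/2.94 = 88.78 MPa.
For a solid shaft σ_b = 32M/(πd³) and τ = 16T/(πd³), so the von Mises stress is σ' = (16/πd³)·√(4M²+3T²).
√(4M²+3T²) = √(4×(1.610×10^7)² + 3×(1.810×10^7)²) = 4.494×10^7 N·mm.
d³ = 16×4.494×10^7/(π×88.78) = 2.578×10^6 mm³.
d = 137.1 mm.

d = 137 mm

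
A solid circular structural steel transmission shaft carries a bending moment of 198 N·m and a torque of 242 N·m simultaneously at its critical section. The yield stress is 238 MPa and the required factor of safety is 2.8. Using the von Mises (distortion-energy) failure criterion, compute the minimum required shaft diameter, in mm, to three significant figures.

σ_allow = σ_y/n = 238/2.8 = 85.00 MPa.
For a solid shaft σ_b = 32M/(πd³) and τ = 16T/(πd³), so the von Mises stress is σ' = (16/πd³)·√(4M²+3T²).
√(4M²+3T²) = √(4×(198000)² + 3×(242000)²) = 576600 N·mm.
d³ = 16×576600/(π×85.00) = 34550 mm³.
d = 32.57 mm.

d = 32.6 mm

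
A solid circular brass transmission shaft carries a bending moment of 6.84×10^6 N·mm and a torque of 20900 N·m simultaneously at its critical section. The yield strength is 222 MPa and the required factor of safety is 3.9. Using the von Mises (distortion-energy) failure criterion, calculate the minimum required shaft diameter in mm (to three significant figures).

d = 151 mm

σ_allow = σ_y/n = 222/3.9 = 56.92 MPa.
For a solid shaft σ_b = 32M/(πd³) and τ = 16T/(πd³), so the von Mises stress is σ' = (16/πd³)·√(4M²+3T²).
√(4M²+3T²) = √(4×(6.840×10^6)² + 3×(2.090×10^7)²) = 3.870×10^7 N·mm.
d³ = 16×3.870×10^7/(π×56.92) = 3.462×10^6 mm³.
d = 151.3 mm.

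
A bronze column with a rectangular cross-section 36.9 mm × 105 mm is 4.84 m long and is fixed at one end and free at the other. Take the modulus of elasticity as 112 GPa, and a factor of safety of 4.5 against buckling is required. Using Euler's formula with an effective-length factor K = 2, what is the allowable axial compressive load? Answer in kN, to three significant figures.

P_allow = 1.15 kN

Buckling occurs about the weak axis: I_min = h·b³/12 = 105×36.9³/12 = 439600 mm⁴ (b = 36.9 mm is the smaller dimension).
Effective length L_e = KL = 2×4.84 m = 9680 mm.
Euler critical load P_cr = π²EI/L_e² = π²×112000×439600/9680² = 5186 N.
P_allow = P_cr/n = 5186/4.5 = 1153 N.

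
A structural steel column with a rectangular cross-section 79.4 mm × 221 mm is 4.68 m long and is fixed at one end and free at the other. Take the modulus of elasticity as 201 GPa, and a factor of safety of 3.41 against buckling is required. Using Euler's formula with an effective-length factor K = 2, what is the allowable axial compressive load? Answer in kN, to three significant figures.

P_allow = 61.2 kN

Buckling occurs about the weak axis: I_min = h·b³/12 = 221×79.4³/12 = 9.219×10^6 mm⁴ (b = 79.4 mm is the smaller dimension).
Effective length L_e = KL = 2×4.68 m = 9360 mm.
Euler critical load P_cr = π²EI/L_e² = π²×201000×9.219×10^6/9360² = 208700 N.
P_allow = P_cr/n = 208700/3.41 = 61220 N.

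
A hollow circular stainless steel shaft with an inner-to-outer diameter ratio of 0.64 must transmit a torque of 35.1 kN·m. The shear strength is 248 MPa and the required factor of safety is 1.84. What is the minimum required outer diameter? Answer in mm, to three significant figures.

d_o = 117 mm

τ_allow = 248/1.84 = 134.8 MPa.
For a hollow shaft τ = 16T/[πd_o³(1−k⁴)] with k = 0.64, so 1−k⁴ = 0.8322.
d_o³ = 16T/[π τ_allow (1−k⁴)] = 16×3.5100×10^7/(π×134.8×0.8322) = 1.594×10^6 mm³.
d_o = 116.8 mm.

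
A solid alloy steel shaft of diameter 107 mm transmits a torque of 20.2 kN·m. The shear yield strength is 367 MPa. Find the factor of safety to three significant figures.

τ = 16T/(πd³) = 16×2.0200×10^7/(π×107³) = 83.98 MPa.
n = τ_limit/τ = 367/83.98 = 4.370.

n = 4.37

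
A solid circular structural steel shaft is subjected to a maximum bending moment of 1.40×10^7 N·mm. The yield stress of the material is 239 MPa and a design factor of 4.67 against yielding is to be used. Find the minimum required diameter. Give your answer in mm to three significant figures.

σ_allow = 239/4.67 = 51.18 MPa.
For a solid circular section σ = 32M/(πd³), so d³ = 32M/(π σ_allow) = 32×1.4000×10^7/(π×51.18) = 2.786×10^6 mm³.
d = 140.7 mm.

d = 141 mm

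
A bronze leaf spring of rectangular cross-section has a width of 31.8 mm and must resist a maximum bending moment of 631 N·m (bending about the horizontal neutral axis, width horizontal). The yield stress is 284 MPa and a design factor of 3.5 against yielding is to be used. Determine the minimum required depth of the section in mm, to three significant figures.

h = 38.3 mm

σ_allow = 284/3.5 = 81.14 MPa.
For a rectangular section σ = 6M/(bh²), so h² = 6M/(b σ_allow) = 6×631000/(31.8×81.14) = 1467 mm².
h = 38.30 mm.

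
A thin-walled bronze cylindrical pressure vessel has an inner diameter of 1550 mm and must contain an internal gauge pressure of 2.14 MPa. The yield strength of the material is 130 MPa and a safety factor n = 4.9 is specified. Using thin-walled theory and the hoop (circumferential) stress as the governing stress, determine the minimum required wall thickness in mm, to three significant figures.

t = 62.5 mm

σ_allow = 130/4.9 = 26.53 MPa.
Hoop stress σ_h = pD/(2t), so t = pD/(2σ_allow) = 2.14×1550/(2×26.53) = 62.51 mm.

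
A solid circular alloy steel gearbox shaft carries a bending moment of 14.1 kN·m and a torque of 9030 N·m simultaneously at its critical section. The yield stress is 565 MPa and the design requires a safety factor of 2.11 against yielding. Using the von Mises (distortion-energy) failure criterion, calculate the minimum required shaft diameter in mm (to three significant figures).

σ_allow = σ_y/n = 565/2.11 = 267.8 MPa.
For a solid shaft σ_b = 32M/(πd³) and τ = 16T/(πd³), so the von Mises stress is σ' = (16/πd³)·√(4M²+3T²).
√(4M²+3T²) = √(4×(1.410×10^7)² + 3×(9.030×10^6)²) = 3.225×10^7 N·mm.
d³ = 16×3.225×10^7/(π×267.8) = 613300 mm³.
d = 84.96 mm.

d = 85.0 mm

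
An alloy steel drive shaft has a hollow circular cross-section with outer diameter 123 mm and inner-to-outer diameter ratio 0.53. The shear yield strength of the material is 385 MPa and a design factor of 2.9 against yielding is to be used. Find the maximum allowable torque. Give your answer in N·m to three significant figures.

τ_allow = 385/2.9 = 132.8 MPa.
For a hollow shaft T_allow = τ_allow·πd_o³(1−k⁴)/16 with 1−k⁴ = 0.9211, so πd_o³(1−k⁴)/16 = 336600 mm³.
T_allow = 132.8×336600 = 4.468×10^7 N·mm = 44680 N·m.

T_allow = 44700 N·m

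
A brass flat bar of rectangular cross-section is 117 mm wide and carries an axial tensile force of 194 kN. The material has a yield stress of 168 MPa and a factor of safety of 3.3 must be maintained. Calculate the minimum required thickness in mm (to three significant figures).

t = 32.6 mm

σ_allow = 168/3.3 = 50.91 MPa.
Required area A = F/σ_allow = 194000/50.91 = 3811 mm².
t = A/w = 3811/117 = 32.57 mm.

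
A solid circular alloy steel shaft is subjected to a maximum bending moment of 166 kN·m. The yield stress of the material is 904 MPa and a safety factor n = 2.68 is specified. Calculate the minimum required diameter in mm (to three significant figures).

σ_allow = 904/2.68 = 337.3 MPa.
For a solid circular section σ = 32M/(πd³), so d³ = 32M/(π σ_allow) = 32×1.6600×10^8/(π×337.3) = 5.013×10^6 mm³.
d = 171.1 mm.

d = 171 mm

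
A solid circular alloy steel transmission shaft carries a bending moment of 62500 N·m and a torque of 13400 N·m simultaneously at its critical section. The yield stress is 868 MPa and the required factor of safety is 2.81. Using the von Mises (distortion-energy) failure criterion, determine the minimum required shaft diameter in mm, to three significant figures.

d = 128 mm

σ_allow = σ_y/n = 868/2.81 = 308.9 MPa.
For a solid shaft σ_b = 32M/(πd³) and τ = 16T/(πd³), so the von Mises stress is σ' = (16/πd³)·√(4M²+3T²).
√(4M²+3T²) = √(4×(6.250×10^7)² + 3×(1.340×10^7)²) = 1.271×10^8 N·mm.
d³ = 16×1.271×10^8/(π×308.9) = 2.096×10^6 mm³.
d = 128.0 mm.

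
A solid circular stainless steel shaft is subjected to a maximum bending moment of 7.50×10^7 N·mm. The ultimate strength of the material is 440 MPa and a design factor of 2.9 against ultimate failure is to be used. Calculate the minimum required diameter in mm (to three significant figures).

σ_allow = 440/2.9 = 151.7 MPa.
For a solid circular section σ = 32M/(πd³), so d³ = 32M/(π σ_allow) = 32×7.5000×10^7/(π×151.7) = 5.035×10^6 mm³.
d = 171.4 mm.

d = 171 mm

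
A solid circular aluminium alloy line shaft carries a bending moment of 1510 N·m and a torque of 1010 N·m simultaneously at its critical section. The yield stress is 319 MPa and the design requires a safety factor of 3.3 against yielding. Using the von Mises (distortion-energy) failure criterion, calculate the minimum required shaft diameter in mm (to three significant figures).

σ_allow = σ_y/n = 319/3.3 = 96.67 MPa.
For a solid shaft σ_b = 32M/(πd³) and τ = 16T/(πd³), so the von Mises stress is σ' = (16/πd³)·√(4M²+3T²).
√(4M²+3T²) = √(4×(1.510×10^6)² + 3×(1.010×10^6)²) = 3.490×10^6 N·mm.
d³ = 16×3.490×10^6/(π×96.67) = 183900 mm³.
d = 56.86 mm.

d = 56.9 mm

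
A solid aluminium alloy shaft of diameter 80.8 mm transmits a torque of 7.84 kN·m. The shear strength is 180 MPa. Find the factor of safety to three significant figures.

n = 2.38

τ = 16T/(πd³) = 16×7840000/(π×80.8³) = 75.69 MPa.
n = τ_limit/τ = 180/75.69 = 2.378.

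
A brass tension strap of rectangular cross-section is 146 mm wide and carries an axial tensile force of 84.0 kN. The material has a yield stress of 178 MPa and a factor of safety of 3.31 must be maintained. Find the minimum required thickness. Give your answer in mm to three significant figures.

σ_allow = 178/3.31 = 53.78 MPa.
Required area A = F/σ_allow = 84000/53.78 = 1562 mm².
t = A/w = 1562/146 = 10.70 mm.

t = 10.7 mm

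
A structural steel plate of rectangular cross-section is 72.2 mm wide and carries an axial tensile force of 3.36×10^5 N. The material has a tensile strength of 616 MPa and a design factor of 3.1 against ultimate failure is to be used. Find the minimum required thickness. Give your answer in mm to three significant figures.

σ_allow = 616/3.1 = 198.7 MPa.
Required area A = F/σ_allow = 336000/198.7 = 1691 mm².
t = A/w = 1691/72.2 = 23.42 mm.

t = 23.4 mm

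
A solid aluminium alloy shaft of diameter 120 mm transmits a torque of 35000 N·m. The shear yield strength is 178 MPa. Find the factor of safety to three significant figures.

τ = 16T/(πd³) = 16×3.5000×10^7/(π×120³) = 103.2 MPa.
n = τ_limit/τ = 178/103.2 = 1.726.

n = 1.73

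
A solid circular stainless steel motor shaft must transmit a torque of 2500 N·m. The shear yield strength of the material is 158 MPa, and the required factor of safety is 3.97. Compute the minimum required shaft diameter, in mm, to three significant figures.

Allowable shear stress τ_allow = 158/3.97 = 39.80 MPa.
For a solid shaft τ = 16T/(πd³), so d³ = 16T/(π τ_allow) = 16×2500000/(π×39.80) = 319900 mm³.
d = (319900)^(1/3) = 68.39 mm.

d = 68.4 mm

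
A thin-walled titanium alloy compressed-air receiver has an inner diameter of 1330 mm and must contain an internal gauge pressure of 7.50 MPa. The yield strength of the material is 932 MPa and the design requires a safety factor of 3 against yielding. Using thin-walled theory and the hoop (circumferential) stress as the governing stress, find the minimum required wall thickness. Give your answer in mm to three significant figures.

t = 16.1 mm

σ_allow = 932/3 = 310.7 MPa.
Hoop stress σ_h = pD/(2t), so t = pD/(2σ_allow) = 7.50×1330/(2×310.7) = 16.05 mm.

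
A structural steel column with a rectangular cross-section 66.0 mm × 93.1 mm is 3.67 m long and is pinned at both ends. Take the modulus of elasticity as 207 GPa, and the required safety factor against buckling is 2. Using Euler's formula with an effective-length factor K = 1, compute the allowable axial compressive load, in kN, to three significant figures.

Buckling occurs about the weak axis: I_min = h·b³/12 = 93.1×66.0³/12 = 2.230×10^6 mm⁴ (b = 66.0 mm is the smaller dimension).
Effective length L_e = KL = 1×3.67 m = 3670 mm.
Euler critical load P_cr = π²EI/L_e² = π²×207000×2.230×10^6/3670² = 338300 N.
P_allow = P_cr/n = 338300/2 = 169200 N.

P_allow = 169 kN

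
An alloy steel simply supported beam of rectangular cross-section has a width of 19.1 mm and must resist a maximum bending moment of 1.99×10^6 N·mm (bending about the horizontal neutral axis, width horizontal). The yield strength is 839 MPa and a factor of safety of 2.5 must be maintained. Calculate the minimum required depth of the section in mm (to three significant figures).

σ_allow = 839/2.5 = 335.6 MPa.
For a rectangular section σ = 6M/(bh²), so h² = 6M/(b σ_allow) = 6×1990000/(19.1×335.6) = 1863 mm².
h = 43.16 mm.

h = 43.2 mm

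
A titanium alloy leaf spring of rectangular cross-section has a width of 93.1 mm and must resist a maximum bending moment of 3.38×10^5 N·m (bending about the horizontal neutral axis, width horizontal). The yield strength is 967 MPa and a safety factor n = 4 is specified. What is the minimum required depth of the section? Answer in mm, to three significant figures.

h = 300 mm

σ_allow = 967/4 = 241.8 MPa.
For a rectangular section σ = 6M/(bh²), so h² = 6M/(b σ_allow) = 6×3.3800×10^8/(93.1×241.8) = 90110 mm².
h = 300.2 mm.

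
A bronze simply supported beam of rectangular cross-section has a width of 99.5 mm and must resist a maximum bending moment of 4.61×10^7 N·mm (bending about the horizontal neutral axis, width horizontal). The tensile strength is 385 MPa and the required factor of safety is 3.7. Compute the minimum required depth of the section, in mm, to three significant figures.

σ_allow = 385/3.7 = 104.1 MPa.
For a rectangular section σ = 6M/(bh²), so h² = 6M/(b σ_allow) = 6×4.6100×10^7/(99.5×104.1) = 26720 mm².
h = 163.5 mm.

h = 163 mm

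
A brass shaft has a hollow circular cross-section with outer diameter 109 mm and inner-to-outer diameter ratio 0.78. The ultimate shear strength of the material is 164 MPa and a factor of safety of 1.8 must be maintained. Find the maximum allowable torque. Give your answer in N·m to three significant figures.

τ_allow = 164/1.8 = 91.11 MPa.
For a hollow shaft T_allow = τ_allow·πd_o³(1−k⁴)/16 with 1−k⁴ = 0.6298, so πd_o³(1−k⁴)/16 = 160200 mm³.
T_allow = 91.11×160200 = 1.459×10^7 N·mm = 14590 N·m.

T_allow = 14600 N·m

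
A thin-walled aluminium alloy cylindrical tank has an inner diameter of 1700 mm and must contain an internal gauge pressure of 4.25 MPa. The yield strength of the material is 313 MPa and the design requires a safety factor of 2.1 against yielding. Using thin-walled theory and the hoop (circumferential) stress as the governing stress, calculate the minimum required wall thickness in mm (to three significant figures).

t = 24.2 mm

σ_allow = 313/2.1 = 149.0 MPa.
Hoop stress σ_h = pD/(2t), so t = pD/(2σ_allow) = 4.25×1700/(2×149.0) = 24.24 mm.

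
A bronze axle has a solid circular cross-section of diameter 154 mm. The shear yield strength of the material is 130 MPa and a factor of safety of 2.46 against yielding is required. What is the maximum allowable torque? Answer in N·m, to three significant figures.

τ_allow = 130/2.46 = 52.85 MPa.
For a solid shaft T_allow = τ_allow·πd³/16; πd³/16 = π×154³/16 = 717100 mm³.
T_allow = 52.85×717100 = 3.790×10^7 N·mm = 37900 N·m.

T_allow = 37900 N·m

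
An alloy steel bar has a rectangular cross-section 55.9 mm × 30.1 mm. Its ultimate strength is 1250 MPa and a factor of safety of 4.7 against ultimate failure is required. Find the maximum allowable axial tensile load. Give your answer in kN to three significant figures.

F_allow = 447 kN

σ_allow = 1250/4.7 = 266.0 MPa.
A = 55.9×30.1 = 1683 mm².
F_allow = σ_allow × A = 266.0×1683 = 447500 N.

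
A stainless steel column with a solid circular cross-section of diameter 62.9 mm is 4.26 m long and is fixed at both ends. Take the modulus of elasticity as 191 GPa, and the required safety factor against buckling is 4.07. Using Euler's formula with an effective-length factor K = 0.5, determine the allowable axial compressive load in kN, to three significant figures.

I = πd⁴/64 = π×62.9⁴/64 = 768400 mm⁴.
Effective length L_e = KL = 0.5×4.26 m = 2130 mm.
Euler critical load P_cr = π²EI/L_e² = π²×191000×768400/2130² = 319300 N.
P_allow = P_cr/n = 319300/4.07 = 78440 N.

P_allow = 78.4 kN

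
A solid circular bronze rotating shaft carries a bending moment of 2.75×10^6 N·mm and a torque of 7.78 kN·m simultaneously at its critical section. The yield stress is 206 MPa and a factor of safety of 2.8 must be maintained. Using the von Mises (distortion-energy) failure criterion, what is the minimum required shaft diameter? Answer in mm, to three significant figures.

σ_allow = σ_y/n = 206/2.8 = 73.57 MPa.
For a solid shaft σ_b = 32M/(πd³) and τ = 16T/(πd³), so the von Mises stress is σ' = (16/πd³)·√(4M²+3T²).
√(4M²+3T²) = √(4×(2.750×10^6)² + 3×(7.780×10^6)²) = 1.455×10^7 N·mm.
d³ = 16×1.455×10^7/(π×73.57) = 1.008×10^6 mm³.
d = 100.3 mm.

d = 100 mm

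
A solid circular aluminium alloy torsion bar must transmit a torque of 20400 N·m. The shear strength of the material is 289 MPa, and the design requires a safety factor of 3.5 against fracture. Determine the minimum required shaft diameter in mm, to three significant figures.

Allowable shear stress τ_allow = 289/3.5 = 82.57 MPa.
For a solid shaft τ = 16T/(πd³), so d³ = 16T/(π τ_allow) = 16×2.0400×10^7/(π×82.57) = 1.258×10^6 mm³.
d = (1.258×10^6)^(1/3) = 108.0 mm.

d = 108 mm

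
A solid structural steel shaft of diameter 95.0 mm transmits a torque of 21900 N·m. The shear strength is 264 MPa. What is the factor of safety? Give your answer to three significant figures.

n = 2.03

τ = 16T/(πd³) = 16×2.1900×10^7/(π×95.0³) = 130.1 MPa.
n = τ_limit/τ = 264/130.1 = 2.029.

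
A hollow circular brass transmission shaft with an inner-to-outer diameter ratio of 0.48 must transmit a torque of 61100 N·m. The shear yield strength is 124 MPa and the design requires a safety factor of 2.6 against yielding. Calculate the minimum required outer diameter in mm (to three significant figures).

τ_allow = 124/2.6 = 47.69 MPa.
For a hollow shaft τ = 16T/[πd_o³(1−k⁴)] with k = 0.48, so 1−k⁴ = 0.9469.
d_o³ = 16T/[π τ_allow (1−k⁴)] = 16×6.1100×10^7/(π×47.69×0.9469) = 6.891×10^6 mm³.
d_o = 190.3 mm.

d_o = 190 mm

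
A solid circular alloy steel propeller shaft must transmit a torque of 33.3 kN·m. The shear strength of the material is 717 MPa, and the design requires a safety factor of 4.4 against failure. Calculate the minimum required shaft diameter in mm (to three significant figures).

d = 101 mm

Allowable shear stress τ_allow = 717/4.4 = 163.0 MPa.
For a solid shaft τ = 16T/(πd³), so d³ = 16T/(π τ_allow) = 16×3.3300×10^7/(π×163.0) = 1.041×10^6 mm³.
d = (1.041×10^6)^(1/3) = 101.3 mm.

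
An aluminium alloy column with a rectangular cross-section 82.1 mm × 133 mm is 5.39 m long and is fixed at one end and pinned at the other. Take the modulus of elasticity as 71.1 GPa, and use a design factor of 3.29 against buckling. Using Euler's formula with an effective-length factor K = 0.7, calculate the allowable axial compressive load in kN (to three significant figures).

Buckling occurs about the weak axis: I_min = h·b³/12 = 133×82.1³/12 = 6.133×10^6 mm⁴ (b = 82.1 mm is the smaller dimension).
Effective length L_e = KL = 0.7×5.39 m = 3773 mm.
Euler critical load P_cr = π²EI/L_e² = π²×71100×6.133×10^6/3773² = 302300 N.
P_allow = P_cr/n = 302300/3.29 = 91900 N.

P_allow = 91.9 kN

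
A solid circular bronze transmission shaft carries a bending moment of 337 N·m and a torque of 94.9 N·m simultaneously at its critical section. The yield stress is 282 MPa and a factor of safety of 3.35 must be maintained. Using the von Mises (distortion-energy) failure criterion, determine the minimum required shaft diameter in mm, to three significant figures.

σ_allow = σ_y/n = 282/3.35 = 84.18 MPa.
For a solid shaft σ_b = 32M/(πd³) and τ = 16T/(πd³), so the von Mises stress is σ' = (16/πd³)·√(4M²+3T²).
√(4M²+3T²) = √(4×(337000)² + 3×(94900)²) = 693800 N·mm.
d³ = 16×693800/(π×84.18) = 41970 mm³.
d = 34.75 mm.

d = 34.8 mm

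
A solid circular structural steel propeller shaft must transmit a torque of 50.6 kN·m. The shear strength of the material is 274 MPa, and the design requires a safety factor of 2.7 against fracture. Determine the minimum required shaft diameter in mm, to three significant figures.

d = 136 mm

Allowable shear stress τ_allow = 274/2.7 = 101.5 MPa.
For a solid shaft τ = 16T/(πd³), so d³ = 16T/(π τ_allow) = 16×5.0600×10^7/(π×101.5) = 2.539×10^6 mm³.
d = (2.539×10^6)^(1/3) = 136.4 mm.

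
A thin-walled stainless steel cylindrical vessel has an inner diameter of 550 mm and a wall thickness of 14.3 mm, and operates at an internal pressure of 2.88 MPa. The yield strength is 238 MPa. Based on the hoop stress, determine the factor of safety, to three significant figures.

n = 4.30

σ_h = pD/(2t) = 2.88×550/(2×14.3) = 55.38 MPa.
n = 238/55.38 = 4.297.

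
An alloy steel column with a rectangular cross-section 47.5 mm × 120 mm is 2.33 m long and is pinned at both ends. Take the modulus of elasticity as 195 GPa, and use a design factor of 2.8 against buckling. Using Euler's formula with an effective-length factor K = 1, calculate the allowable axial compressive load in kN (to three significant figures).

P_allow = 136 kN

Buckling occurs about the weak axis: I_min = h·b³/12 = 120×47.5³/12 = 1.072×10^6 mm⁴ (b = 47.5 mm is the smaller dimension).
Effective length L_e = KL = 1×2.33 m = 2330 mm.
Euler critical load P_cr = π²EI/L_e² = π²×195000×1.072×10^6/2330² = 379900 N.
P_allow = P_cr/n = 379900/2.8 = 135700 N.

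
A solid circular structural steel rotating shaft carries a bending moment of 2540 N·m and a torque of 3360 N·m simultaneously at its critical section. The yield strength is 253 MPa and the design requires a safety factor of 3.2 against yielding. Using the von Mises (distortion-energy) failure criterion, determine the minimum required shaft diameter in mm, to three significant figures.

d = 79.2 mm

σ_allow = σ_y/n = 253/3.2 = 79.06 MPa.
For a solid shaft σ_b = 32M/(πd³) and τ = 16T/(πd³), so the von Mises stress is σ' = (16/πd³)·√(4M²+3T²).
√(4M²+3T²) = √(4×(2.540×10^6)² + 3×(3.360×10^6)²) = 7.725×10^6 N·mm.
d³ = 16×7.725×10^6/(π×79.06) = 497600 mm³.
d = 79.24 mm.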